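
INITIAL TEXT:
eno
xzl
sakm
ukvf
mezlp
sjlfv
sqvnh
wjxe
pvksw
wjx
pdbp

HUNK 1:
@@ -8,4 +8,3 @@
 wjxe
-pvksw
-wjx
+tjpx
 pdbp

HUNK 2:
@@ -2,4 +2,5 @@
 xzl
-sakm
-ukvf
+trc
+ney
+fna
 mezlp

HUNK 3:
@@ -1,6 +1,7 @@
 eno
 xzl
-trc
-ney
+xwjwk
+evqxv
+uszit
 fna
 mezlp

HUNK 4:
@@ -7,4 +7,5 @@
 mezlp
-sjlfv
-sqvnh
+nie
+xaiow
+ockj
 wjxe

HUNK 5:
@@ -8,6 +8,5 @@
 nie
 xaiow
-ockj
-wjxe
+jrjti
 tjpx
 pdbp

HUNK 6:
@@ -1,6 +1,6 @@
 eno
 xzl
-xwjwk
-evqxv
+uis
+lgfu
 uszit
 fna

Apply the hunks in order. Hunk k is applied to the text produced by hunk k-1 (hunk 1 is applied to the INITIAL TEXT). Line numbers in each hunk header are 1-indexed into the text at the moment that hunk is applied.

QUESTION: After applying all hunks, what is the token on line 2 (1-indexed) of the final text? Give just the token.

Answer: xzl

Derivation:
Hunk 1: at line 8 remove [pvksw,wjx] add [tjpx] -> 10 lines: eno xzl sakm ukvf mezlp sjlfv sqvnh wjxe tjpx pdbp
Hunk 2: at line 2 remove [sakm,ukvf] add [trc,ney,fna] -> 11 lines: eno xzl trc ney fna mezlp sjlfv sqvnh wjxe tjpx pdbp
Hunk 3: at line 1 remove [trc,ney] add [xwjwk,evqxv,uszit] -> 12 lines: eno xzl xwjwk evqxv uszit fna mezlp sjlfv sqvnh wjxe tjpx pdbp
Hunk 4: at line 7 remove [sjlfv,sqvnh] add [nie,xaiow,ockj] -> 13 lines: eno xzl xwjwk evqxv uszit fna mezlp nie xaiow ockj wjxe tjpx pdbp
Hunk 5: at line 8 remove [ockj,wjxe] add [jrjti] -> 12 lines: eno xzl xwjwk evqxv uszit fna mezlp nie xaiow jrjti tjpx pdbp
Hunk 6: at line 1 remove [xwjwk,evqxv] add [uis,lgfu] -> 12 lines: eno xzl uis lgfu uszit fna mezlp nie xaiow jrjti tjpx pdbp
Final line 2: xzl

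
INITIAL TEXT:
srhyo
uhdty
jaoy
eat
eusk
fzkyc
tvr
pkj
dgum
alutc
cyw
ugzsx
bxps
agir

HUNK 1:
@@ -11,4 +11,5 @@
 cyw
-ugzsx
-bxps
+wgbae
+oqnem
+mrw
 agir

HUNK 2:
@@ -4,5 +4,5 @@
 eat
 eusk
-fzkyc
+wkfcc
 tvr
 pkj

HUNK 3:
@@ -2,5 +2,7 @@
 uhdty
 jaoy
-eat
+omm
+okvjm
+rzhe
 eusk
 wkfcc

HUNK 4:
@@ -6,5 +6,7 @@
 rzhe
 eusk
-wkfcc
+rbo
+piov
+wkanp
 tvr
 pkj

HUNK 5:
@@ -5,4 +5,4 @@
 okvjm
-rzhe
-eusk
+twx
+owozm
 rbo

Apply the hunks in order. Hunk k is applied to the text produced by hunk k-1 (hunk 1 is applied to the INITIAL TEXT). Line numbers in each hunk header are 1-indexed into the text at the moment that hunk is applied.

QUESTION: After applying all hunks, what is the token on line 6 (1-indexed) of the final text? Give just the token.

Answer: twx

Derivation:
Hunk 1: at line 11 remove [ugzsx,bxps] add [wgbae,oqnem,mrw] -> 15 lines: srhyo uhdty jaoy eat eusk fzkyc tvr pkj dgum alutc cyw wgbae oqnem mrw agir
Hunk 2: at line 4 remove [fzkyc] add [wkfcc] -> 15 lines: srhyo uhdty jaoy eat eusk wkfcc tvr pkj dgum alutc cyw wgbae oqnem mrw agir
Hunk 3: at line 2 remove [eat] add [omm,okvjm,rzhe] -> 17 lines: srhyo uhdty jaoy omm okvjm rzhe eusk wkfcc tvr pkj dgum alutc cyw wgbae oqnem mrw agir
Hunk 4: at line 6 remove [wkfcc] add [rbo,piov,wkanp] -> 19 lines: srhyo uhdty jaoy omm okvjm rzhe eusk rbo piov wkanp tvr pkj dgum alutc cyw wgbae oqnem mrw agir
Hunk 5: at line 5 remove [rzhe,eusk] add [twx,owozm] -> 19 lines: srhyo uhdty jaoy omm okvjm twx owozm rbo piov wkanp tvr pkj dgum alutc cyw wgbae oqnem mrw agir
Final line 6: twx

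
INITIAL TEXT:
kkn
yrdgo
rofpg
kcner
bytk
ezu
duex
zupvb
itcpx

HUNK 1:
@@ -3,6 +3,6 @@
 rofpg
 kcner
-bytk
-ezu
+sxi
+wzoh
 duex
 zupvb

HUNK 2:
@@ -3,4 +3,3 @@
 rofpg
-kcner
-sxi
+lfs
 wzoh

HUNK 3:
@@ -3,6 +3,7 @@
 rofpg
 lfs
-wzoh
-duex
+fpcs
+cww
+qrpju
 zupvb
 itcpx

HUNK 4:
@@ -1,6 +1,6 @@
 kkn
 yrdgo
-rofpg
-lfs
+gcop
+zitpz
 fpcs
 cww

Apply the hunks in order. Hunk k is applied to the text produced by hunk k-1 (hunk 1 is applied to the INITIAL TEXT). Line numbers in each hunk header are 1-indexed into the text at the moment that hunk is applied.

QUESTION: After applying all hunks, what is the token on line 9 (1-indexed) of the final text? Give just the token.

Answer: itcpx

Derivation:
Hunk 1: at line 3 remove [bytk,ezu] add [sxi,wzoh] -> 9 lines: kkn yrdgo rofpg kcner sxi wzoh duex zupvb itcpx
Hunk 2: at line 3 remove [kcner,sxi] add [lfs] -> 8 lines: kkn yrdgo rofpg lfs wzoh duex zupvb itcpx
Hunk 3: at line 3 remove [wzoh,duex] add [fpcs,cww,qrpju] -> 9 lines: kkn yrdgo rofpg lfs fpcs cww qrpju zupvb itcpx
Hunk 4: at line 1 remove [rofpg,lfs] add [gcop,zitpz] -> 9 lines: kkn yrdgo gcop zitpz fpcs cww qrpju zupvb itcpx
Final line 9: itcpx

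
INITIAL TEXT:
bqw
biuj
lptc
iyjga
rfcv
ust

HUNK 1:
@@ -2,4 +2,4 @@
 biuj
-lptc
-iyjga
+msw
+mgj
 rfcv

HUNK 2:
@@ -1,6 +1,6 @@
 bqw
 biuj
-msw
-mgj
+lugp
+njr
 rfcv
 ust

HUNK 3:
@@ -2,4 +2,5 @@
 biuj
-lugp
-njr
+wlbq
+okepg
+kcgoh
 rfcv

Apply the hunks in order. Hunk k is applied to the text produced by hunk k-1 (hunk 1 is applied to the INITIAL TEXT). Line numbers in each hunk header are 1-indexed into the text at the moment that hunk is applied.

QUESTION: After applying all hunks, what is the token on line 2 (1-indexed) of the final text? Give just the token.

Answer: biuj

Derivation:
Hunk 1: at line 2 remove [lptc,iyjga] add [msw,mgj] -> 6 lines: bqw biuj msw mgj rfcv ust
Hunk 2: at line 1 remove [msw,mgj] add [lugp,njr] -> 6 lines: bqw biuj lugp njr rfcv ust
Hunk 3: at line 2 remove [lugp,njr] add [wlbq,okepg,kcgoh] -> 7 lines: bqw biuj wlbq okepg kcgoh rfcv ust
Final line 2: biuj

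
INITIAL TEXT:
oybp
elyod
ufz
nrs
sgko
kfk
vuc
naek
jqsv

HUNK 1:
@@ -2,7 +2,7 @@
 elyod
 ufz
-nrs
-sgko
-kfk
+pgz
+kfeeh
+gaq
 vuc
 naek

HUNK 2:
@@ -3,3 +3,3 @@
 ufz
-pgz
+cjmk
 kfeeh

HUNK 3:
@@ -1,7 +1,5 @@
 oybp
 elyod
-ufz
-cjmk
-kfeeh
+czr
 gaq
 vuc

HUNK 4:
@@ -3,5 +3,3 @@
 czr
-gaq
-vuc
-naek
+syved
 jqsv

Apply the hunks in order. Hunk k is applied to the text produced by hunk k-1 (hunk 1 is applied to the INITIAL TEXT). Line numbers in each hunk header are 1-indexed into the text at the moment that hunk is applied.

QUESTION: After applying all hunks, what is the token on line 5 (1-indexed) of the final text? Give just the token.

Answer: jqsv

Derivation:
Hunk 1: at line 2 remove [nrs,sgko,kfk] add [pgz,kfeeh,gaq] -> 9 lines: oybp elyod ufz pgz kfeeh gaq vuc naek jqsv
Hunk 2: at line 3 remove [pgz] add [cjmk] -> 9 lines: oybp elyod ufz cjmk kfeeh gaq vuc naek jqsv
Hunk 3: at line 1 remove [ufz,cjmk,kfeeh] add [czr] -> 7 lines: oybp elyod czr gaq vuc naek jqsv
Hunk 4: at line 3 remove [gaq,vuc,naek] add [syved] -> 5 lines: oybp elyod czr syved jqsv
Final line 5: jqsv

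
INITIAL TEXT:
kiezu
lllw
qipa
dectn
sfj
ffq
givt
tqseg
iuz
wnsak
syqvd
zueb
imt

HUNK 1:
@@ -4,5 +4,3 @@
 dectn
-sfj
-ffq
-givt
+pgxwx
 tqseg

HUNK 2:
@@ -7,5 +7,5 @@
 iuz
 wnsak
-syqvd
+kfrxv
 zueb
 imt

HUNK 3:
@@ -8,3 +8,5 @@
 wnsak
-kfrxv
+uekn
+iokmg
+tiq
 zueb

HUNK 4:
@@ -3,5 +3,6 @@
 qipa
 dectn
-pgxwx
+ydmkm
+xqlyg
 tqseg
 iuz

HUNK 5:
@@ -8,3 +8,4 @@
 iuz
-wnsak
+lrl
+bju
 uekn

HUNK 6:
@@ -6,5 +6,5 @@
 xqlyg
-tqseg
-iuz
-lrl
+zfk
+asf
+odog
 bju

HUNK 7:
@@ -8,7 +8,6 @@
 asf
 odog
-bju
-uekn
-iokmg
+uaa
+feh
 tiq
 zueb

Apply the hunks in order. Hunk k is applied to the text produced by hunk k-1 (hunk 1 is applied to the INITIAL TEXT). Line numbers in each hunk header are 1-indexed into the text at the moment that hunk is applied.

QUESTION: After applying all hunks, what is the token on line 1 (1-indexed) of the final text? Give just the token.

Answer: kiezu

Derivation:
Hunk 1: at line 4 remove [sfj,ffq,givt] add [pgxwx] -> 11 lines: kiezu lllw qipa dectn pgxwx tqseg iuz wnsak syqvd zueb imt
Hunk 2: at line 7 remove [syqvd] add [kfrxv] -> 11 lines: kiezu lllw qipa dectn pgxwx tqseg iuz wnsak kfrxv zueb imt
Hunk 3: at line 8 remove [kfrxv] add [uekn,iokmg,tiq] -> 13 lines: kiezu lllw qipa dectn pgxwx tqseg iuz wnsak uekn iokmg tiq zueb imt
Hunk 4: at line 3 remove [pgxwx] add [ydmkm,xqlyg] -> 14 lines: kiezu lllw qipa dectn ydmkm xqlyg tqseg iuz wnsak uekn iokmg tiq zueb imt
Hunk 5: at line 8 remove [wnsak] add [lrl,bju] -> 15 lines: kiezu lllw qipa dectn ydmkm xqlyg tqseg iuz lrl bju uekn iokmg tiq zueb imt
Hunk 6: at line 6 remove [tqseg,iuz,lrl] add [zfk,asf,odog] -> 15 lines: kiezu lllw qipa dectn ydmkm xqlyg zfk asf odog bju uekn iokmg tiq zueb imt
Hunk 7: at line 8 remove [bju,uekn,iokmg] add [uaa,feh] -> 14 lines: kiezu lllw qipa dectn ydmkm xqlyg zfk asf odog uaa feh tiq zueb imt
Final line 1: kiezu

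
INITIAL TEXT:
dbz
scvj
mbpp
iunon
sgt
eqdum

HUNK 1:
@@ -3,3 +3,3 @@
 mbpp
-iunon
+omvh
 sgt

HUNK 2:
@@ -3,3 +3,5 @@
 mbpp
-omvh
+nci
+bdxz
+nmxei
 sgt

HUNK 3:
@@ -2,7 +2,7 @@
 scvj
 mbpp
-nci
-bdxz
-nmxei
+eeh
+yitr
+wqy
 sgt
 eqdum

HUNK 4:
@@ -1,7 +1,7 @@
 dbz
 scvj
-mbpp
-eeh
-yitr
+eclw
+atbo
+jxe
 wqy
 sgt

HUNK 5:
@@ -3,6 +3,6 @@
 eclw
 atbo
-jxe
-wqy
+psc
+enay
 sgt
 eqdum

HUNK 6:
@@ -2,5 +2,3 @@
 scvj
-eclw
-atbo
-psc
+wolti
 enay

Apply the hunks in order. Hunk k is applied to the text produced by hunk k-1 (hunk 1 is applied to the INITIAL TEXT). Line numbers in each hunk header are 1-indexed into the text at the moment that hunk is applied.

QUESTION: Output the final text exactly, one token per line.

Hunk 1: at line 3 remove [iunon] add [omvh] -> 6 lines: dbz scvj mbpp omvh sgt eqdum
Hunk 2: at line 3 remove [omvh] add [nci,bdxz,nmxei] -> 8 lines: dbz scvj mbpp nci bdxz nmxei sgt eqdum
Hunk 3: at line 2 remove [nci,bdxz,nmxei] add [eeh,yitr,wqy] -> 8 lines: dbz scvj mbpp eeh yitr wqy sgt eqdum
Hunk 4: at line 1 remove [mbpp,eeh,yitr] add [eclw,atbo,jxe] -> 8 lines: dbz scvj eclw atbo jxe wqy sgt eqdum
Hunk 5: at line 3 remove [jxe,wqy] add [psc,enay] -> 8 lines: dbz scvj eclw atbo psc enay sgt eqdum
Hunk 6: at line 2 remove [eclw,atbo,psc] add [wolti] -> 6 lines: dbz scvj wolti enay sgt eqdum

Answer: dbz
scvj
wolti
enay
sgt
eqdum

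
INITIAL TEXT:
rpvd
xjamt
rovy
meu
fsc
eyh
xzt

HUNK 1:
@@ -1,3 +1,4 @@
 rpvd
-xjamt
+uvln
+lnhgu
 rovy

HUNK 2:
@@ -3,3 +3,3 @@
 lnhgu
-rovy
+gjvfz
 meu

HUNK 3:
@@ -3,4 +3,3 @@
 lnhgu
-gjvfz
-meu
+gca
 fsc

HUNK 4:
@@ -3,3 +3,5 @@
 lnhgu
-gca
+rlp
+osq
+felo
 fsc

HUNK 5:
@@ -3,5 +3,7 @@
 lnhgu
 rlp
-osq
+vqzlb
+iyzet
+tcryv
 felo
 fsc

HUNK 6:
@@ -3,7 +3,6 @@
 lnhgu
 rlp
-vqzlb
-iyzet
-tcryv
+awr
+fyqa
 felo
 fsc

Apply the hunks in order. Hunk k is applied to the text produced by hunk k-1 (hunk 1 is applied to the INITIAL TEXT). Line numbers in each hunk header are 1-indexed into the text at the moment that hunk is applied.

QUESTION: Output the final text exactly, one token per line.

Answer: rpvd
uvln
lnhgu
rlp
awr
fyqa
felo
fsc
eyh
xzt

Derivation:
Hunk 1: at line 1 remove [xjamt] add [uvln,lnhgu] -> 8 lines: rpvd uvln lnhgu rovy meu fsc eyh xzt
Hunk 2: at line 3 remove [rovy] add [gjvfz] -> 8 lines: rpvd uvln lnhgu gjvfz meu fsc eyh xzt
Hunk 3: at line 3 remove [gjvfz,meu] add [gca] -> 7 lines: rpvd uvln lnhgu gca fsc eyh xzt
Hunk 4: at line 3 remove [gca] add [rlp,osq,felo] -> 9 lines: rpvd uvln lnhgu rlp osq felo fsc eyh xzt
Hunk 5: at line 3 remove [osq] add [vqzlb,iyzet,tcryv] -> 11 lines: rpvd uvln lnhgu rlp vqzlb iyzet tcryv felo fsc eyh xzt
Hunk 6: at line 3 remove [vqzlb,iyzet,tcryv] add [awr,fyqa] -> 10 lines: rpvd uvln lnhgu rlp awr fyqa felo fsc eyh xzt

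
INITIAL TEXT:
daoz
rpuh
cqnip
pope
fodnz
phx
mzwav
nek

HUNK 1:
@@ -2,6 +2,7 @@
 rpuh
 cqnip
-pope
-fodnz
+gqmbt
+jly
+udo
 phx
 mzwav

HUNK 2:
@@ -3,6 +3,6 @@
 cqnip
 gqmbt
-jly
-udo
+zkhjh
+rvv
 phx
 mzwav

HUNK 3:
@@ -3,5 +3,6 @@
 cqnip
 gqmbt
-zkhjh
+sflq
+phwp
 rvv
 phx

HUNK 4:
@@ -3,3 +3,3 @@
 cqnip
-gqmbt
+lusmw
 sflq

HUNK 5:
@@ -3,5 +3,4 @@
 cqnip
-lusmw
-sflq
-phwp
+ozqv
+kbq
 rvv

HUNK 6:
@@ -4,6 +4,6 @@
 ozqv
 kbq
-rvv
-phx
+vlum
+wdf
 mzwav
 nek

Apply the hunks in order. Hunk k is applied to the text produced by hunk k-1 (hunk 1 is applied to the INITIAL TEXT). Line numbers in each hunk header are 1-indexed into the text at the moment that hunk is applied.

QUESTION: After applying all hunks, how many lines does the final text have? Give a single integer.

Hunk 1: at line 2 remove [pope,fodnz] add [gqmbt,jly,udo] -> 9 lines: daoz rpuh cqnip gqmbt jly udo phx mzwav nek
Hunk 2: at line 3 remove [jly,udo] add [zkhjh,rvv] -> 9 lines: daoz rpuh cqnip gqmbt zkhjh rvv phx mzwav nek
Hunk 3: at line 3 remove [zkhjh] add [sflq,phwp] -> 10 lines: daoz rpuh cqnip gqmbt sflq phwp rvv phx mzwav nek
Hunk 4: at line 3 remove [gqmbt] add [lusmw] -> 10 lines: daoz rpuh cqnip lusmw sflq phwp rvv phx mzwav nek
Hunk 5: at line 3 remove [lusmw,sflq,phwp] add [ozqv,kbq] -> 9 lines: daoz rpuh cqnip ozqv kbq rvv phx mzwav nek
Hunk 6: at line 4 remove [rvv,phx] add [vlum,wdf] -> 9 lines: daoz rpuh cqnip ozqv kbq vlum wdf mzwav nek
Final line count: 9

Answer: 9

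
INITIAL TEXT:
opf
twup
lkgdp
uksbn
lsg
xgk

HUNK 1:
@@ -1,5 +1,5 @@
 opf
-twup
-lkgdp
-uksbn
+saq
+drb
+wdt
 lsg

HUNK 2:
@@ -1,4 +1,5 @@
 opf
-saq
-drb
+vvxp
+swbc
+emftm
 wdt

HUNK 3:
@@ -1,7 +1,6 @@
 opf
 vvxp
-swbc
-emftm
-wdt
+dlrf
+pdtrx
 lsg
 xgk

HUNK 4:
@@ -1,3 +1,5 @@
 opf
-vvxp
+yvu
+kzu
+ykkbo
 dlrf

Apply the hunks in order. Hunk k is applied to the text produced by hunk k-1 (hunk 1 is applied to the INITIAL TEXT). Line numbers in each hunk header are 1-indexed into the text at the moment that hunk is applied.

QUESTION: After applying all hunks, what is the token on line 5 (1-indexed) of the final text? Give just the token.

Hunk 1: at line 1 remove [twup,lkgdp,uksbn] add [saq,drb,wdt] -> 6 lines: opf saq drb wdt lsg xgk
Hunk 2: at line 1 remove [saq,drb] add [vvxp,swbc,emftm] -> 7 lines: opf vvxp swbc emftm wdt lsg xgk
Hunk 3: at line 1 remove [swbc,emftm,wdt] add [dlrf,pdtrx] -> 6 lines: opf vvxp dlrf pdtrx lsg xgk
Hunk 4: at line 1 remove [vvxp] add [yvu,kzu,ykkbo] -> 8 lines: opf yvu kzu ykkbo dlrf pdtrx lsg xgk
Final line 5: dlrf

Answer: dlrf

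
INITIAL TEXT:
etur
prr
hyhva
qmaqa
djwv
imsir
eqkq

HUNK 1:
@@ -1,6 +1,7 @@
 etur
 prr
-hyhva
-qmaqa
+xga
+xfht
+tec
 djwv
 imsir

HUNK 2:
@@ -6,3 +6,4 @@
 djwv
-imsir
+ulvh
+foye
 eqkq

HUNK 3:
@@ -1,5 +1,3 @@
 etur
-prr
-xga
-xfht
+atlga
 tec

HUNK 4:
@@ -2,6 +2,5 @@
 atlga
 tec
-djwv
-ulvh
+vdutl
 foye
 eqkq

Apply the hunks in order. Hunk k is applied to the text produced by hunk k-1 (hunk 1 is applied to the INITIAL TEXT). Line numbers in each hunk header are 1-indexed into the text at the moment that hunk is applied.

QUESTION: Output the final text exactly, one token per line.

Answer: etur
atlga
tec
vdutl
foye
eqkq

Derivation:
Hunk 1: at line 1 remove [hyhva,qmaqa] add [xga,xfht,tec] -> 8 lines: etur prr xga xfht tec djwv imsir eqkq
Hunk 2: at line 6 remove [imsir] add [ulvh,foye] -> 9 lines: etur prr xga xfht tec djwv ulvh foye eqkq
Hunk 3: at line 1 remove [prr,xga,xfht] add [atlga] -> 7 lines: etur atlga tec djwv ulvh foye eqkq
Hunk 4: at line 2 remove [djwv,ulvh] add [vdutl] -> 6 lines: etur atlga tec vdutl foye eqkq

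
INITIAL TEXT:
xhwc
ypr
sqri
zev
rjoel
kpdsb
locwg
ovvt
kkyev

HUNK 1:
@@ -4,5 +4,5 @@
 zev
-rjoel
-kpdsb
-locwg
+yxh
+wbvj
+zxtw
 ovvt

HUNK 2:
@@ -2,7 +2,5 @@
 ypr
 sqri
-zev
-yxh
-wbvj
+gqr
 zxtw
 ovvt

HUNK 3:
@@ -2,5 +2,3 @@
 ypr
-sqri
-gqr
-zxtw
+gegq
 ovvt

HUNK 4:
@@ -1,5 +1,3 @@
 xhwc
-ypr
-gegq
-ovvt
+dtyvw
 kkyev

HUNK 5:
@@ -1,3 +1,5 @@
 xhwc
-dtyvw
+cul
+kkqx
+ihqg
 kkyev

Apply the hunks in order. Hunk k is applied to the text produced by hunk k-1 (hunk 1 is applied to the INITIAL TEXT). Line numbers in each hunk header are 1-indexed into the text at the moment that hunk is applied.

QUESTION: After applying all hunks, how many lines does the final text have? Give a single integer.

Answer: 5

Derivation:
Hunk 1: at line 4 remove [rjoel,kpdsb,locwg] add [yxh,wbvj,zxtw] -> 9 lines: xhwc ypr sqri zev yxh wbvj zxtw ovvt kkyev
Hunk 2: at line 2 remove [zev,yxh,wbvj] add [gqr] -> 7 lines: xhwc ypr sqri gqr zxtw ovvt kkyev
Hunk 3: at line 2 remove [sqri,gqr,zxtw] add [gegq] -> 5 lines: xhwc ypr gegq ovvt kkyev
Hunk 4: at line 1 remove [ypr,gegq,ovvt] add [dtyvw] -> 3 lines: xhwc dtyvw kkyev
Hunk 5: at line 1 remove [dtyvw] add [cul,kkqx,ihqg] -> 5 lines: xhwc cul kkqx ihqg kkyev
Final line count: 5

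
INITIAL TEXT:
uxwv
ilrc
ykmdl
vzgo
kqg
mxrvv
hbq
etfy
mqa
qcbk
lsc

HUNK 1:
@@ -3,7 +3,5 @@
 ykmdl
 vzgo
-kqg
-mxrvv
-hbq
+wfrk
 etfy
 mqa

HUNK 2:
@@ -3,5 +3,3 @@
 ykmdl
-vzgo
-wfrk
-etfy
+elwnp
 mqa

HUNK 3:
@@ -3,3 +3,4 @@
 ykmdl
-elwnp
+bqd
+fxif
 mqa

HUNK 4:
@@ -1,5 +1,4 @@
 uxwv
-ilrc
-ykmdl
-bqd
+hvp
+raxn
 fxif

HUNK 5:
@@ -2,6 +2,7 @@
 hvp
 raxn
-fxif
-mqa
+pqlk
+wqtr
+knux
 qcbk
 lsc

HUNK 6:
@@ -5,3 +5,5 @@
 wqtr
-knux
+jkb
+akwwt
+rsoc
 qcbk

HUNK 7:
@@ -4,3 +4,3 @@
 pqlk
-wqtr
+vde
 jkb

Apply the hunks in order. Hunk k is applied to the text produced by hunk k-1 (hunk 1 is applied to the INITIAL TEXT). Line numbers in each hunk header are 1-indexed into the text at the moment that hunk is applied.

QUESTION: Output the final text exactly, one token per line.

Answer: uxwv
hvp
raxn
pqlk
vde
jkb
akwwt
rsoc
qcbk
lsc

Derivation:
Hunk 1: at line 3 remove [kqg,mxrvv,hbq] add [wfrk] -> 9 lines: uxwv ilrc ykmdl vzgo wfrk etfy mqa qcbk lsc
Hunk 2: at line 3 remove [vzgo,wfrk,etfy] add [elwnp] -> 7 lines: uxwv ilrc ykmdl elwnp mqa qcbk lsc
Hunk 3: at line 3 remove [elwnp] add [bqd,fxif] -> 8 lines: uxwv ilrc ykmdl bqd fxif mqa qcbk lsc
Hunk 4: at line 1 remove [ilrc,ykmdl,bqd] add [hvp,raxn] -> 7 lines: uxwv hvp raxn fxif mqa qcbk lsc
Hunk 5: at line 2 remove [fxif,mqa] add [pqlk,wqtr,knux] -> 8 lines: uxwv hvp raxn pqlk wqtr knux qcbk lsc
Hunk 6: at line 5 remove [knux] add [jkb,akwwt,rsoc] -> 10 lines: uxwv hvp raxn pqlk wqtr jkb akwwt rsoc qcbk lsc
Hunk 7: at line 4 remove [wqtr] add [vde] -> 10 lines: uxwv hvp raxn pqlk vde jkb akwwt rsoc qcbk lsc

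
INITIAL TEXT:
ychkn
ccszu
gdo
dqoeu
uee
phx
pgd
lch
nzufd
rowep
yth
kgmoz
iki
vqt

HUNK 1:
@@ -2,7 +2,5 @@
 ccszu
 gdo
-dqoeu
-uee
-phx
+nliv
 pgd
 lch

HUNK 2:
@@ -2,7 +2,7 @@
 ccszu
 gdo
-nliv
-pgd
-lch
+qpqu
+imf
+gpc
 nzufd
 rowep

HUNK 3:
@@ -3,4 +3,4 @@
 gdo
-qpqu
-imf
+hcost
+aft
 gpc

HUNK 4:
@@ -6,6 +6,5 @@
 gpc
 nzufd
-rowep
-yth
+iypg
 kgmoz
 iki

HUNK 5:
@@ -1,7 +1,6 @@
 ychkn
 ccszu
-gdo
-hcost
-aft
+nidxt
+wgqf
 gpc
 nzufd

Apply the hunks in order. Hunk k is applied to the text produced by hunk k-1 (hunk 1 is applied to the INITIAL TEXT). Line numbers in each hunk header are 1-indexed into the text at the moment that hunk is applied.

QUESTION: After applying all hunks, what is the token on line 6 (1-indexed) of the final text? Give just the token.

Answer: nzufd

Derivation:
Hunk 1: at line 2 remove [dqoeu,uee,phx] add [nliv] -> 12 lines: ychkn ccszu gdo nliv pgd lch nzufd rowep yth kgmoz iki vqt
Hunk 2: at line 2 remove [nliv,pgd,lch] add [qpqu,imf,gpc] -> 12 lines: ychkn ccszu gdo qpqu imf gpc nzufd rowep yth kgmoz iki vqt
Hunk 3: at line 3 remove [qpqu,imf] add [hcost,aft] -> 12 lines: ychkn ccszu gdo hcost aft gpc nzufd rowep yth kgmoz iki vqt
Hunk 4: at line 6 remove [rowep,yth] add [iypg] -> 11 lines: ychkn ccszu gdo hcost aft gpc nzufd iypg kgmoz iki vqt
Hunk 5: at line 1 remove [gdo,hcost,aft] add [nidxt,wgqf] -> 10 lines: ychkn ccszu nidxt wgqf gpc nzufd iypg kgmoz iki vqt
Final line 6: nzufd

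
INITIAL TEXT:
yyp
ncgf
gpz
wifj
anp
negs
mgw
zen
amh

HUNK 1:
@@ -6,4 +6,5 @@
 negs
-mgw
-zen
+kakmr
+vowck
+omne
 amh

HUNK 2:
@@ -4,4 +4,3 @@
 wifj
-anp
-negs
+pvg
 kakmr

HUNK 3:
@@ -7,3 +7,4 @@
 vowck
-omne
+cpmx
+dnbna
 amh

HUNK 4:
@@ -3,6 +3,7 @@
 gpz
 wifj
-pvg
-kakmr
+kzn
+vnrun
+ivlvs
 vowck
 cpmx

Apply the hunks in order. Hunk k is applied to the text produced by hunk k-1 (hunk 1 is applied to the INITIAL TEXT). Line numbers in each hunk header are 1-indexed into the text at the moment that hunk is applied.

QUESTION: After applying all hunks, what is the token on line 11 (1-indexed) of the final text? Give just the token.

Answer: amh

Derivation:
Hunk 1: at line 6 remove [mgw,zen] add [kakmr,vowck,omne] -> 10 lines: yyp ncgf gpz wifj anp negs kakmr vowck omne amh
Hunk 2: at line 4 remove [anp,negs] add [pvg] -> 9 lines: yyp ncgf gpz wifj pvg kakmr vowck omne amh
Hunk 3: at line 7 remove [omne] add [cpmx,dnbna] -> 10 lines: yyp ncgf gpz wifj pvg kakmr vowck cpmx dnbna amh
Hunk 4: at line 3 remove [pvg,kakmr] add [kzn,vnrun,ivlvs] -> 11 lines: yyp ncgf gpz wifj kzn vnrun ivlvs vowck cpmx dnbna amh
Final line 11: amh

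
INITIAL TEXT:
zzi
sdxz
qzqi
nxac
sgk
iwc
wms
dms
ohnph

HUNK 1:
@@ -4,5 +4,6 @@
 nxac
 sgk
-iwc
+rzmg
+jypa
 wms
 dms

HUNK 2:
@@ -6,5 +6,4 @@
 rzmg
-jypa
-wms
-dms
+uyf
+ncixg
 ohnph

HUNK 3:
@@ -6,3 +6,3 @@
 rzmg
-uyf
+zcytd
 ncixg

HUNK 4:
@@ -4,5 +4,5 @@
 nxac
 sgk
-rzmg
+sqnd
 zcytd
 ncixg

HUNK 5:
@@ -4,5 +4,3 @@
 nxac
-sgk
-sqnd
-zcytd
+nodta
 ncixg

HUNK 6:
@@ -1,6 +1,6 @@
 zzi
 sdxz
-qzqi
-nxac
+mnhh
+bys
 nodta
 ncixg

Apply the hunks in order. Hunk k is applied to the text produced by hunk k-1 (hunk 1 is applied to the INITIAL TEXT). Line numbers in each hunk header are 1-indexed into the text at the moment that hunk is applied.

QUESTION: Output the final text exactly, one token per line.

Hunk 1: at line 4 remove [iwc] add [rzmg,jypa] -> 10 lines: zzi sdxz qzqi nxac sgk rzmg jypa wms dms ohnph
Hunk 2: at line 6 remove [jypa,wms,dms] add [uyf,ncixg] -> 9 lines: zzi sdxz qzqi nxac sgk rzmg uyf ncixg ohnph
Hunk 3: at line 6 remove [uyf] add [zcytd] -> 9 lines: zzi sdxz qzqi nxac sgk rzmg zcytd ncixg ohnph
Hunk 4: at line 4 remove [rzmg] add [sqnd] -> 9 lines: zzi sdxz qzqi nxac sgk sqnd zcytd ncixg ohnph
Hunk 5: at line 4 remove [sgk,sqnd,zcytd] add [nodta] -> 7 lines: zzi sdxz qzqi nxac nodta ncixg ohnph
Hunk 6: at line 1 remove [qzqi,nxac] add [mnhh,bys] -> 7 lines: zzi sdxz mnhh bys nodta ncixg ohnph

Answer: zzi
sdxz
mnhh
bys
nodta
ncixg
ohnph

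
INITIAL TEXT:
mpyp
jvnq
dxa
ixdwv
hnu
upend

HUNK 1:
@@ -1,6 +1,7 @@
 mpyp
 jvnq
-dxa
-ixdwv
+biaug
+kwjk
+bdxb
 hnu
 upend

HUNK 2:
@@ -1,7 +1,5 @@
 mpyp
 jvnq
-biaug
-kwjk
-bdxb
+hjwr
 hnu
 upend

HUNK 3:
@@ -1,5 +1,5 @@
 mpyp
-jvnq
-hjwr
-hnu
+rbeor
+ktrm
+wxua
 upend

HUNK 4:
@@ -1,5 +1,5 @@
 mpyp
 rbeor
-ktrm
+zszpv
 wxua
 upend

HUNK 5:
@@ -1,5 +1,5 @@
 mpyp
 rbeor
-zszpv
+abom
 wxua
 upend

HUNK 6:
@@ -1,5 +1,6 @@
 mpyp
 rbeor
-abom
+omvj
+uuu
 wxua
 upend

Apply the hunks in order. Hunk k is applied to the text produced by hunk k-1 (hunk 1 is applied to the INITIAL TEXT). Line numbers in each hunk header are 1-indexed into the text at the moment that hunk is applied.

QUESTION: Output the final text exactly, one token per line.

Hunk 1: at line 1 remove [dxa,ixdwv] add [biaug,kwjk,bdxb] -> 7 lines: mpyp jvnq biaug kwjk bdxb hnu upend
Hunk 2: at line 1 remove [biaug,kwjk,bdxb] add [hjwr] -> 5 lines: mpyp jvnq hjwr hnu upend
Hunk 3: at line 1 remove [jvnq,hjwr,hnu] add [rbeor,ktrm,wxua] -> 5 lines: mpyp rbeor ktrm wxua upend
Hunk 4: at line 1 remove [ktrm] add [zszpv] -> 5 lines: mpyp rbeor zszpv wxua upend
Hunk 5: at line 1 remove [zszpv] add [abom] -> 5 lines: mpyp rbeor abom wxua upend
Hunk 6: at line 1 remove [abom] add [omvj,uuu] -> 6 lines: mpyp rbeor omvj uuu wxua upend

Answer: mpyp
rbeor
omvj
uuu
wxua
upend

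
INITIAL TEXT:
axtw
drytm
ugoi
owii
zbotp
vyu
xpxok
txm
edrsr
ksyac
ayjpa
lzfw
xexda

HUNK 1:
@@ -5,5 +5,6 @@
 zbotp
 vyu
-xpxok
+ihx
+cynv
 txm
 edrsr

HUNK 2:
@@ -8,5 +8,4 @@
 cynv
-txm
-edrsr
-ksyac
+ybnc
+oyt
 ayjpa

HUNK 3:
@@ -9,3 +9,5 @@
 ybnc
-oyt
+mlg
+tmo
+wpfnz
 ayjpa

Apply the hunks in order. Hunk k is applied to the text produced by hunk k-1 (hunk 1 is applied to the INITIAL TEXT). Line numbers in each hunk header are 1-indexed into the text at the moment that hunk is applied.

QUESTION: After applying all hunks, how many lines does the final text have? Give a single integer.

Answer: 15

Derivation:
Hunk 1: at line 5 remove [xpxok] add [ihx,cynv] -> 14 lines: axtw drytm ugoi owii zbotp vyu ihx cynv txm edrsr ksyac ayjpa lzfw xexda
Hunk 2: at line 8 remove [txm,edrsr,ksyac] add [ybnc,oyt] -> 13 lines: axtw drytm ugoi owii zbotp vyu ihx cynv ybnc oyt ayjpa lzfw xexda
Hunk 3: at line 9 remove [oyt] add [mlg,tmo,wpfnz] -> 15 lines: axtw drytm ugoi owii zbotp vyu ihx cynv ybnc mlg tmo wpfnz ayjpa lzfw xexda
Final line count: 15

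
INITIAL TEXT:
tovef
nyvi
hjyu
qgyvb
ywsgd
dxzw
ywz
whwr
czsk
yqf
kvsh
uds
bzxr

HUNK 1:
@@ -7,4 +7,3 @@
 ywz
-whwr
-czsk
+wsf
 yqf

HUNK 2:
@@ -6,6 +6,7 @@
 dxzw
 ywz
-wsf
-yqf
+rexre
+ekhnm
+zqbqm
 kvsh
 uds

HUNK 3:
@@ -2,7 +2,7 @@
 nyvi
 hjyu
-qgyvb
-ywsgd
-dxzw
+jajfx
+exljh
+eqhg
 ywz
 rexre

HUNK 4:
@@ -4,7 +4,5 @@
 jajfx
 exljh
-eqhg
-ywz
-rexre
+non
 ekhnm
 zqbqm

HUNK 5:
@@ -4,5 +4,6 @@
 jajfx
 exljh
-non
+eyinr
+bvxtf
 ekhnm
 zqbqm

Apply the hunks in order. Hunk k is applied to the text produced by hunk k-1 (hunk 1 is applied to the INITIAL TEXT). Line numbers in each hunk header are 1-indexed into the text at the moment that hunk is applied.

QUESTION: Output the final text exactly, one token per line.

Answer: tovef
nyvi
hjyu
jajfx
exljh
eyinr
bvxtf
ekhnm
zqbqm
kvsh
uds
bzxr

Derivation:
Hunk 1: at line 7 remove [whwr,czsk] add [wsf] -> 12 lines: tovef nyvi hjyu qgyvb ywsgd dxzw ywz wsf yqf kvsh uds bzxr
Hunk 2: at line 6 remove [wsf,yqf] add [rexre,ekhnm,zqbqm] -> 13 lines: tovef nyvi hjyu qgyvb ywsgd dxzw ywz rexre ekhnm zqbqm kvsh uds bzxr
Hunk 3: at line 2 remove [qgyvb,ywsgd,dxzw] add [jajfx,exljh,eqhg] -> 13 lines: tovef nyvi hjyu jajfx exljh eqhg ywz rexre ekhnm zqbqm kvsh uds bzxr
Hunk 4: at line 4 remove [eqhg,ywz,rexre] add [non] -> 11 lines: tovef nyvi hjyu jajfx exljh non ekhnm zqbqm kvsh uds bzxr
Hunk 5: at line 4 remove [non] add [eyinr,bvxtf] -> 12 lines: tovef nyvi hjyu jajfx exljh eyinr bvxtf ekhnm zqbqm kvsh uds bzxr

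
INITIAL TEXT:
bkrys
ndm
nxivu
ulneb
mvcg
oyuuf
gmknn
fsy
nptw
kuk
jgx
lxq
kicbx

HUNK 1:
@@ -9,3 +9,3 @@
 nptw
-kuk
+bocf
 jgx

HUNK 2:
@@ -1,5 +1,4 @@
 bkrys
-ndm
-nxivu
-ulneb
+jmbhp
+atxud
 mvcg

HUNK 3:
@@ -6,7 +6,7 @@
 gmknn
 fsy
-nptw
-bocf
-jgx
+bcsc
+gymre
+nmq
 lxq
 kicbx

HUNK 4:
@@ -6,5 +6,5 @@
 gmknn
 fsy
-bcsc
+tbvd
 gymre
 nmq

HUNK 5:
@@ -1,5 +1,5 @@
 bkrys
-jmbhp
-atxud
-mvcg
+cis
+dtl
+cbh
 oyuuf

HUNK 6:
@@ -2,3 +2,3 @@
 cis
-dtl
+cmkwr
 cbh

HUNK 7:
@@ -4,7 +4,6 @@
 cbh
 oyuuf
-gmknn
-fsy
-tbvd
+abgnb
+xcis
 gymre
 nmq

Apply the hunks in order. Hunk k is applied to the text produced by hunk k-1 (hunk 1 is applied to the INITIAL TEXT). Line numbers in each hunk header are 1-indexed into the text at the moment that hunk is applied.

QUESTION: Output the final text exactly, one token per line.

Answer: bkrys
cis
cmkwr
cbh
oyuuf
abgnb
xcis
gymre
nmq
lxq
kicbx

Derivation:
Hunk 1: at line 9 remove [kuk] add [bocf] -> 13 lines: bkrys ndm nxivu ulneb mvcg oyuuf gmknn fsy nptw bocf jgx lxq kicbx
Hunk 2: at line 1 remove [ndm,nxivu,ulneb] add [jmbhp,atxud] -> 12 lines: bkrys jmbhp atxud mvcg oyuuf gmknn fsy nptw bocf jgx lxq kicbx
Hunk 3: at line 6 remove [nptw,bocf,jgx] add [bcsc,gymre,nmq] -> 12 lines: bkrys jmbhp atxud mvcg oyuuf gmknn fsy bcsc gymre nmq lxq kicbx
Hunk 4: at line 6 remove [bcsc] add [tbvd] -> 12 lines: bkrys jmbhp atxud mvcg oyuuf gmknn fsy tbvd gymre nmq lxq kicbx
Hunk 5: at line 1 remove [jmbhp,atxud,mvcg] add [cis,dtl,cbh] -> 12 lines: bkrys cis dtl cbh oyuuf gmknn fsy tbvd gymre nmq lxq kicbx
Hunk 6: at line 2 remove [dtl] add [cmkwr] -> 12 lines: bkrys cis cmkwr cbh oyuuf gmknn fsy tbvd gymre nmq lxq kicbx
Hunk 7: at line 4 remove [gmknn,fsy,tbvd] add [abgnb,xcis] -> 11 lines: bkrys cis cmkwr cbh oyuuf abgnb xcis gymre nmq lxq kicbx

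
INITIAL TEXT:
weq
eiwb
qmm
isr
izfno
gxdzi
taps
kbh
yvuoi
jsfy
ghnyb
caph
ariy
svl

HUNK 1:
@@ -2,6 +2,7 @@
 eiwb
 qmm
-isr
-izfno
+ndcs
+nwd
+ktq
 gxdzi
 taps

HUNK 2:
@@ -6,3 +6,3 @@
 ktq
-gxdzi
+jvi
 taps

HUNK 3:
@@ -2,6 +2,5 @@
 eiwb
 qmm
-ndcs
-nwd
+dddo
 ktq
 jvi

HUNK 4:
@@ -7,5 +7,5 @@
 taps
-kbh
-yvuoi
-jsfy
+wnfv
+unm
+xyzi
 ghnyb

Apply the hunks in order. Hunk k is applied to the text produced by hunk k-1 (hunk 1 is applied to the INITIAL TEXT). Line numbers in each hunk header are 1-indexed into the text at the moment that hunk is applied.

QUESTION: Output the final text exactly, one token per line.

Hunk 1: at line 2 remove [isr,izfno] add [ndcs,nwd,ktq] -> 15 lines: weq eiwb qmm ndcs nwd ktq gxdzi taps kbh yvuoi jsfy ghnyb caph ariy svl
Hunk 2: at line 6 remove [gxdzi] add [jvi] -> 15 lines: weq eiwb qmm ndcs nwd ktq jvi taps kbh yvuoi jsfy ghnyb caph ariy svl
Hunk 3: at line 2 remove [ndcs,nwd] add [dddo] -> 14 lines: weq eiwb qmm dddo ktq jvi taps kbh yvuoi jsfy ghnyb caph ariy svl
Hunk 4: at line 7 remove [kbh,yvuoi,jsfy] add [wnfv,unm,xyzi] -> 14 lines: weq eiwb qmm dddo ktq jvi taps wnfv unm xyzi ghnyb caph ariy svl

Answer: weq
eiwb
qmm
dddo
ktq
jvi
taps
wnfv
unm
xyzi
ghnyb
caph
ariy
svl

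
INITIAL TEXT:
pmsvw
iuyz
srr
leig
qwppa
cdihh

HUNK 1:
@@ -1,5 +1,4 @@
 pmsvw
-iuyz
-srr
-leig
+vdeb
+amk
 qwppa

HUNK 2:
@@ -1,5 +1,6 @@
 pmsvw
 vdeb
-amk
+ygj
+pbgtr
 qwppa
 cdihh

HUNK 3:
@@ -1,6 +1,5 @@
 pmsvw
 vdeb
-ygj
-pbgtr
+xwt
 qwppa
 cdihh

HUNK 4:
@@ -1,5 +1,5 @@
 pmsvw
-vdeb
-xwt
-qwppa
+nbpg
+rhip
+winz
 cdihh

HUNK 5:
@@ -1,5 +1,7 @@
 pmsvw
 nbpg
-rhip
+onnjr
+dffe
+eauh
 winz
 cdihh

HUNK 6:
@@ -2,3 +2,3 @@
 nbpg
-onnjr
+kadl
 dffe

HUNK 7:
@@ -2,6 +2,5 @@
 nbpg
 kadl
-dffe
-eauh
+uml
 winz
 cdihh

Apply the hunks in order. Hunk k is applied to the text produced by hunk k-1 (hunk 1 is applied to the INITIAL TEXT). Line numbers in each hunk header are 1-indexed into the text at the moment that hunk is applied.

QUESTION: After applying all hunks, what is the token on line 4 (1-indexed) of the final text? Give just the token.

Answer: uml

Derivation:
Hunk 1: at line 1 remove [iuyz,srr,leig] add [vdeb,amk] -> 5 lines: pmsvw vdeb amk qwppa cdihh
Hunk 2: at line 1 remove [amk] add [ygj,pbgtr] -> 6 lines: pmsvw vdeb ygj pbgtr qwppa cdihh
Hunk 3: at line 1 remove [ygj,pbgtr] add [xwt] -> 5 lines: pmsvw vdeb xwt qwppa cdihh
Hunk 4: at line 1 remove [vdeb,xwt,qwppa] add [nbpg,rhip,winz] -> 5 lines: pmsvw nbpg rhip winz cdihh
Hunk 5: at line 1 remove [rhip] add [onnjr,dffe,eauh] -> 7 lines: pmsvw nbpg onnjr dffe eauh winz cdihh
Hunk 6: at line 2 remove [onnjr] add [kadl] -> 7 lines: pmsvw nbpg kadl dffe eauh winz cdihh
Hunk 7: at line 2 remove [dffe,eauh] add [uml] -> 6 lines: pmsvw nbpg kadl uml winz cdihh
Final line 4: uml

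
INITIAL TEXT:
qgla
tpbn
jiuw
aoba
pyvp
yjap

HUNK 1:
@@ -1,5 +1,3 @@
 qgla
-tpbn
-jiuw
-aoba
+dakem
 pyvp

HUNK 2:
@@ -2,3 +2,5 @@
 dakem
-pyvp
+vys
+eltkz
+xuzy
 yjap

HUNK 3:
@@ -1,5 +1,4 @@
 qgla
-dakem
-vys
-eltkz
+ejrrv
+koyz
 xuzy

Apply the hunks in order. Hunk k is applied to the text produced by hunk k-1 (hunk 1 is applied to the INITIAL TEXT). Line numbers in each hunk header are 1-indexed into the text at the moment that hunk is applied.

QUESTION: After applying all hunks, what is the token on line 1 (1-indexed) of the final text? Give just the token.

Answer: qgla

Derivation:
Hunk 1: at line 1 remove [tpbn,jiuw,aoba] add [dakem] -> 4 lines: qgla dakem pyvp yjap
Hunk 2: at line 2 remove [pyvp] add [vys,eltkz,xuzy] -> 6 lines: qgla dakem vys eltkz xuzy yjap
Hunk 3: at line 1 remove [dakem,vys,eltkz] add [ejrrv,koyz] -> 5 lines: qgla ejrrv koyz xuzy yjap
Final line 1: qgla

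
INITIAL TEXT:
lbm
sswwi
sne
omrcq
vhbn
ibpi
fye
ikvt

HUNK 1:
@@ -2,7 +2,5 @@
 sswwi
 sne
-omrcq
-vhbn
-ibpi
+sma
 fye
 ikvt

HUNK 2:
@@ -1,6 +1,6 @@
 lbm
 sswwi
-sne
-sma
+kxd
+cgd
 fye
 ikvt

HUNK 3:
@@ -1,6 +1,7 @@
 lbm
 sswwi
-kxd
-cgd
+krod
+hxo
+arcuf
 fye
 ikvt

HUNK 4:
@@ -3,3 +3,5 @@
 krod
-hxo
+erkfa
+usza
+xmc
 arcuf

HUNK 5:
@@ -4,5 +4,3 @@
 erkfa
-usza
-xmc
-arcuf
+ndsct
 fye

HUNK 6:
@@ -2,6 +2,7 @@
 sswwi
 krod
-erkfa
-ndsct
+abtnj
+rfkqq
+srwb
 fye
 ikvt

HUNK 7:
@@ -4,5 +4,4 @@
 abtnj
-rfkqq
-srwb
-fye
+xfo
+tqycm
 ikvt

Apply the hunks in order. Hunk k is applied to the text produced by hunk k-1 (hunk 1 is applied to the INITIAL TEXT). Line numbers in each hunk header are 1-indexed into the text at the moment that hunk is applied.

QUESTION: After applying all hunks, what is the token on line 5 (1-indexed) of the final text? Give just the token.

Answer: xfo

Derivation:
Hunk 1: at line 2 remove [omrcq,vhbn,ibpi] add [sma] -> 6 lines: lbm sswwi sne sma fye ikvt
Hunk 2: at line 1 remove [sne,sma] add [kxd,cgd] -> 6 lines: lbm sswwi kxd cgd fye ikvt
Hunk 3: at line 1 remove [kxd,cgd] add [krod,hxo,arcuf] -> 7 lines: lbm sswwi krod hxo arcuf fye ikvt
Hunk 4: at line 3 remove [hxo] add [erkfa,usza,xmc] -> 9 lines: lbm sswwi krod erkfa usza xmc arcuf fye ikvt
Hunk 5: at line 4 remove [usza,xmc,arcuf] add [ndsct] -> 7 lines: lbm sswwi krod erkfa ndsct fye ikvt
Hunk 6: at line 2 remove [erkfa,ndsct] add [abtnj,rfkqq,srwb] -> 8 lines: lbm sswwi krod abtnj rfkqq srwb fye ikvt
Hunk 7: at line 4 remove [rfkqq,srwb,fye] add [xfo,tqycm] -> 7 lines: lbm sswwi krod abtnj xfo tqycm ikvt
Final line 5: xfo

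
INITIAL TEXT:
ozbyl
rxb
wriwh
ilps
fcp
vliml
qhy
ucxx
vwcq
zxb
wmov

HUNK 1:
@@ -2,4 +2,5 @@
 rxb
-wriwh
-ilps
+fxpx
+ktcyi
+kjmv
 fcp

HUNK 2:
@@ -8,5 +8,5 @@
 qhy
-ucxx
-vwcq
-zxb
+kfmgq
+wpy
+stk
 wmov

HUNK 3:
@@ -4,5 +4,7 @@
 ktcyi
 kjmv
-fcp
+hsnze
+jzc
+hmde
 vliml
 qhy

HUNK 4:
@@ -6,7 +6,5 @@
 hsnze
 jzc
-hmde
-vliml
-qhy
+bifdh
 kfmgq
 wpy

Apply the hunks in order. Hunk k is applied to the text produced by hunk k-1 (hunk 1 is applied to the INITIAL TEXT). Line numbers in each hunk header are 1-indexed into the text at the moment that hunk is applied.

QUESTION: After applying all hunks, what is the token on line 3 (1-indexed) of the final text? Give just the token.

Answer: fxpx

Derivation:
Hunk 1: at line 2 remove [wriwh,ilps] add [fxpx,ktcyi,kjmv] -> 12 lines: ozbyl rxb fxpx ktcyi kjmv fcp vliml qhy ucxx vwcq zxb wmov
Hunk 2: at line 8 remove [ucxx,vwcq,zxb] add [kfmgq,wpy,stk] -> 12 lines: ozbyl rxb fxpx ktcyi kjmv fcp vliml qhy kfmgq wpy stk wmov
Hunk 3: at line 4 remove [fcp] add [hsnze,jzc,hmde] -> 14 lines: ozbyl rxb fxpx ktcyi kjmv hsnze jzc hmde vliml qhy kfmgq wpy stk wmov
Hunk 4: at line 6 remove [hmde,vliml,qhy] add [bifdh] -> 12 lines: ozbyl rxb fxpx ktcyi kjmv hsnze jzc bifdh kfmgq wpy stk wmov
Final line 3: fxpx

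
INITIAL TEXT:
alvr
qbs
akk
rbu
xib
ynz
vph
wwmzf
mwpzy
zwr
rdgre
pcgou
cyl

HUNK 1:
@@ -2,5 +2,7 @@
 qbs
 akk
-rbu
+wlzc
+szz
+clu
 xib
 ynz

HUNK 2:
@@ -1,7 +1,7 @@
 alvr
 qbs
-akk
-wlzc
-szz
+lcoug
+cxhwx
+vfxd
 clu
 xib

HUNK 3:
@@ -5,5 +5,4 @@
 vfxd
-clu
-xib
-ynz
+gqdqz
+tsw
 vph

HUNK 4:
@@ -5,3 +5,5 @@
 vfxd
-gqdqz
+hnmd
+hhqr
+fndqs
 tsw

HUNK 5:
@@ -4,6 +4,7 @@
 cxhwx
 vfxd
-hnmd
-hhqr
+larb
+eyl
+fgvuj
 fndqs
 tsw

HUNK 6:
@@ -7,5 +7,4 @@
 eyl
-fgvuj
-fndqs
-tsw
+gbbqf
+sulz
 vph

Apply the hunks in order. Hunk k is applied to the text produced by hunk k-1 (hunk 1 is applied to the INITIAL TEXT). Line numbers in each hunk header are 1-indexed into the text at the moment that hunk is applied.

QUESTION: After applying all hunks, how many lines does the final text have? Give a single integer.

Hunk 1: at line 2 remove [rbu] add [wlzc,szz,clu] -> 15 lines: alvr qbs akk wlzc szz clu xib ynz vph wwmzf mwpzy zwr rdgre pcgou cyl
Hunk 2: at line 1 remove [akk,wlzc,szz] add [lcoug,cxhwx,vfxd] -> 15 lines: alvr qbs lcoug cxhwx vfxd clu xib ynz vph wwmzf mwpzy zwr rdgre pcgou cyl
Hunk 3: at line 5 remove [clu,xib,ynz] add [gqdqz,tsw] -> 14 lines: alvr qbs lcoug cxhwx vfxd gqdqz tsw vph wwmzf mwpzy zwr rdgre pcgou cyl
Hunk 4: at line 5 remove [gqdqz] add [hnmd,hhqr,fndqs] -> 16 lines: alvr qbs lcoug cxhwx vfxd hnmd hhqr fndqs tsw vph wwmzf mwpzy zwr rdgre pcgou cyl
Hunk 5: at line 4 remove [hnmd,hhqr] add [larb,eyl,fgvuj] -> 17 lines: alvr qbs lcoug cxhwx vfxd larb eyl fgvuj fndqs tsw vph wwmzf mwpzy zwr rdgre pcgou cyl
Hunk 6: at line 7 remove [fgvuj,fndqs,tsw] add [gbbqf,sulz] -> 16 lines: alvr qbs lcoug cxhwx vfxd larb eyl gbbqf sulz vph wwmzf mwpzy zwr rdgre pcgou cyl
Final line count: 16

Answer: 16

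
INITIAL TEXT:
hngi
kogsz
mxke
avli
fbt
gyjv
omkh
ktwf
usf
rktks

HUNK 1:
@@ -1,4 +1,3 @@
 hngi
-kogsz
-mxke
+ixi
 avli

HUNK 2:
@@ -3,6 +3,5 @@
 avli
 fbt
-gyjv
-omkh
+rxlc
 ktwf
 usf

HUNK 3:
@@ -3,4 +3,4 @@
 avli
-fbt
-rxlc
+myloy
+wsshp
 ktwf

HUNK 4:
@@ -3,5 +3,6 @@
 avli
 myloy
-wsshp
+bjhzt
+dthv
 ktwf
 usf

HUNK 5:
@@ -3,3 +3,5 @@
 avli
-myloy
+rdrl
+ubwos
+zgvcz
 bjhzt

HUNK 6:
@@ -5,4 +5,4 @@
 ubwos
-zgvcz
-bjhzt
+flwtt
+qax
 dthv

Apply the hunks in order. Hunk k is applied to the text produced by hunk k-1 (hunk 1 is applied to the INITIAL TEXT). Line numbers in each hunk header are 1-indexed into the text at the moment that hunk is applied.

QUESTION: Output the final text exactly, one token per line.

Answer: hngi
ixi
avli
rdrl
ubwos
flwtt
qax
dthv
ktwf
usf
rktks

Derivation:
Hunk 1: at line 1 remove [kogsz,mxke] add [ixi] -> 9 lines: hngi ixi avli fbt gyjv omkh ktwf usf rktks
Hunk 2: at line 3 remove [gyjv,omkh] add [rxlc] -> 8 lines: hngi ixi avli fbt rxlc ktwf usf rktks
Hunk 3: at line 3 remove [fbt,rxlc] add [myloy,wsshp] -> 8 lines: hngi ixi avli myloy wsshp ktwf usf rktks
Hunk 4: at line 3 remove [wsshp] add [bjhzt,dthv] -> 9 lines: hngi ixi avli myloy bjhzt dthv ktwf usf rktks
Hunk 5: at line 3 remove [myloy] add [rdrl,ubwos,zgvcz] -> 11 lines: hngi ixi avli rdrl ubwos zgvcz bjhzt dthv ktwf usf rktks
Hunk 6: at line 5 remove [zgvcz,bjhzt] add [flwtt,qax] -> 11 lines: hngi ixi avli rdrl ubwos flwtt qax dthv ktwf usf rktks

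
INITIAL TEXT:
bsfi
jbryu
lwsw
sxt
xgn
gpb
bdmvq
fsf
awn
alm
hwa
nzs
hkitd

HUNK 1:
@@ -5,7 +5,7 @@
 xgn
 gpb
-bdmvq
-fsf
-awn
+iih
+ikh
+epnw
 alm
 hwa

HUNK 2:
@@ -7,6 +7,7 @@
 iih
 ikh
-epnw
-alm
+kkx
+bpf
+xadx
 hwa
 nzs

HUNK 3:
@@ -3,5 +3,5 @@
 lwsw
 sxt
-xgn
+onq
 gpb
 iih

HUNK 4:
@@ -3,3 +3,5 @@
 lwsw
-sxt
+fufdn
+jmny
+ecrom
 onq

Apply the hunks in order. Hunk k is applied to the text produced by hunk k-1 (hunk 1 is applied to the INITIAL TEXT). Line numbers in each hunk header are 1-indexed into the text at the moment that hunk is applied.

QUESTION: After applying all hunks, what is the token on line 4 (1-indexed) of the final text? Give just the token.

Answer: fufdn

Derivation:
Hunk 1: at line 5 remove [bdmvq,fsf,awn] add [iih,ikh,epnw] -> 13 lines: bsfi jbryu lwsw sxt xgn gpb iih ikh epnw alm hwa nzs hkitd
Hunk 2: at line 7 remove [epnw,alm] add [kkx,bpf,xadx] -> 14 lines: bsfi jbryu lwsw sxt xgn gpb iih ikh kkx bpf xadx hwa nzs hkitd
Hunk 3: at line 3 remove [xgn] add [onq] -> 14 lines: bsfi jbryu lwsw sxt onq gpb iih ikh kkx bpf xadx hwa nzs hkitd
Hunk 4: at line 3 remove [sxt] add [fufdn,jmny,ecrom] -> 16 lines: bsfi jbryu lwsw fufdn jmny ecrom onq gpb iih ikh kkx bpf xadx hwa nzs hkitd
Final line 4: fufdn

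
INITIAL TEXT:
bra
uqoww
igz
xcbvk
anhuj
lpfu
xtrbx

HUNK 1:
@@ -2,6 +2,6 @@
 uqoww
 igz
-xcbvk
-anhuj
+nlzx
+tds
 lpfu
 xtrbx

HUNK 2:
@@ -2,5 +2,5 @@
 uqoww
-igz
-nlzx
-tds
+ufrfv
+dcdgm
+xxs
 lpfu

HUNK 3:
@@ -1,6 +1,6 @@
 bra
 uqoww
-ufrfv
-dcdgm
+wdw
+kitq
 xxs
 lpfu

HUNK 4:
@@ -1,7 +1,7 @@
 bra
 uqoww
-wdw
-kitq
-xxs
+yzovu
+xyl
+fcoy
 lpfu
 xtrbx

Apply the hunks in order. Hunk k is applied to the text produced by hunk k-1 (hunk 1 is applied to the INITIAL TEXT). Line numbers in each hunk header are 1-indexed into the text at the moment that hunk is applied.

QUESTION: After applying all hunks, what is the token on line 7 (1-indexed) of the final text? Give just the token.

Hunk 1: at line 2 remove [xcbvk,anhuj] add [nlzx,tds] -> 7 lines: bra uqoww igz nlzx tds lpfu xtrbx
Hunk 2: at line 2 remove [igz,nlzx,tds] add [ufrfv,dcdgm,xxs] -> 7 lines: bra uqoww ufrfv dcdgm xxs lpfu xtrbx
Hunk 3: at line 1 remove [ufrfv,dcdgm] add [wdw,kitq] -> 7 lines: bra uqoww wdw kitq xxs lpfu xtrbx
Hunk 4: at line 1 remove [wdw,kitq,xxs] add [yzovu,xyl,fcoy] -> 7 lines: bra uqoww yzovu xyl fcoy lpfu xtrbx
Final line 7: xtrbx

Answer: xtrbx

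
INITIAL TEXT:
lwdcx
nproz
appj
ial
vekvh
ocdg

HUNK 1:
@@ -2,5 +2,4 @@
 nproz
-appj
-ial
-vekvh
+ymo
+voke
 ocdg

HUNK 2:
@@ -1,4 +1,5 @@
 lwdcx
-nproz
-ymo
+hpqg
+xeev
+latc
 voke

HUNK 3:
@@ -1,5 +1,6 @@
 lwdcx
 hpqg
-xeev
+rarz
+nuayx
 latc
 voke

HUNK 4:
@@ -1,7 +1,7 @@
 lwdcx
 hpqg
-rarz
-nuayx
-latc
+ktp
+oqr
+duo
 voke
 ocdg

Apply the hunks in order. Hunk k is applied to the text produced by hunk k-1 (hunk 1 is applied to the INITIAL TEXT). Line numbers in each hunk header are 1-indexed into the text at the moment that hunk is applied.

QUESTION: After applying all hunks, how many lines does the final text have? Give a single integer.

Answer: 7

Derivation:
Hunk 1: at line 2 remove [appj,ial,vekvh] add [ymo,voke] -> 5 lines: lwdcx nproz ymo voke ocdg
Hunk 2: at line 1 remove [nproz,ymo] add [hpqg,xeev,latc] -> 6 lines: lwdcx hpqg xeev latc voke ocdg
Hunk 3: at line 1 remove [xeev] add [rarz,nuayx] -> 7 lines: lwdcx hpqg rarz nuayx latc voke ocdg
Hunk 4: at line 1 remove [rarz,nuayx,latc] add [ktp,oqr,duo] -> 7 lines: lwdcx hpqg ktp oqr duo voke ocdg
Final line count: 7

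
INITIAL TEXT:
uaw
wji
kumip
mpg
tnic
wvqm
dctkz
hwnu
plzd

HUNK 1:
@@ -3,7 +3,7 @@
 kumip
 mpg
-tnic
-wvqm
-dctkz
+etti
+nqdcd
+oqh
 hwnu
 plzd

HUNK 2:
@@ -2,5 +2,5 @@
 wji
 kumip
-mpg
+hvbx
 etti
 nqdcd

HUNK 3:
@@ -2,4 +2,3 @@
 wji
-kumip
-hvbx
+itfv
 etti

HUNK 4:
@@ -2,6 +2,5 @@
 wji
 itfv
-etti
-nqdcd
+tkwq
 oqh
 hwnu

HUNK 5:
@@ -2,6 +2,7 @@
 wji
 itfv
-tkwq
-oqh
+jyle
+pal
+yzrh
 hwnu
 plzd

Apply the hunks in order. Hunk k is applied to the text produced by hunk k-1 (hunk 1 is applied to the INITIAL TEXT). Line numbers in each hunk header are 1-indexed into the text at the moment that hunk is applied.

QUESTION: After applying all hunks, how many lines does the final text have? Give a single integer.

Hunk 1: at line 3 remove [tnic,wvqm,dctkz] add [etti,nqdcd,oqh] -> 9 lines: uaw wji kumip mpg etti nqdcd oqh hwnu plzd
Hunk 2: at line 2 remove [mpg] add [hvbx] -> 9 lines: uaw wji kumip hvbx etti nqdcd oqh hwnu plzd
Hunk 3: at line 2 remove [kumip,hvbx] add [itfv] -> 8 lines: uaw wji itfv etti nqdcd oqh hwnu plzd
Hunk 4: at line 2 remove [etti,nqdcd] add [tkwq] -> 7 lines: uaw wji itfv tkwq oqh hwnu plzd
Hunk 5: at line 2 remove [tkwq,oqh] add [jyle,pal,yzrh] -> 8 lines: uaw wji itfv jyle pal yzrh hwnu plzd
Final line count: 8

Answer: 8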